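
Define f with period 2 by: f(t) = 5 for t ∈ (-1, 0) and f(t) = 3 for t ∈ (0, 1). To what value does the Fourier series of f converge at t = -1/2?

f is continuous at t = -1/2 with value 5, so the series converges to 5 there.

5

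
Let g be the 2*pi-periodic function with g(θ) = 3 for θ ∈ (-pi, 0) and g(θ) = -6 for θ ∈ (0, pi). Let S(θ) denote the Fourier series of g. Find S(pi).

-3/2

θ = pi differs from θ = -pi by 1 full period(s), and the series is 2*pi-periodic.
At θ = -pi the one-sided limits are g(-pi^-) = -6 and g(-pi^+) = 3.
By Dirichlet's theorem the series converges to their average, [(-6) + (3)]/2 = -3/2.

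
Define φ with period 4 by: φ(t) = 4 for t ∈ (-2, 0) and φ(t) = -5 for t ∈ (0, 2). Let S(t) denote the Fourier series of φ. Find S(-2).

At t = -2 the one-sided limits are φ(-2^-) = -5 and φ(-2^+) = 4.
By Dirichlet's theorem the series converges to their average, [(-5) + (4)]/2 = -1/2.

-1/2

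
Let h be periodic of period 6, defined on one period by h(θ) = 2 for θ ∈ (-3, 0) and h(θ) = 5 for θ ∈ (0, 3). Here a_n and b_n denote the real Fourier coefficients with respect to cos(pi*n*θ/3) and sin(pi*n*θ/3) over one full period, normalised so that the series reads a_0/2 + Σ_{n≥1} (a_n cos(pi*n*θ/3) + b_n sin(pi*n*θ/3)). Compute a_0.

a_0 = 1/3 ∫_{-3}^{3} h(θ) dθ = 1/3 · (21) = 7.

7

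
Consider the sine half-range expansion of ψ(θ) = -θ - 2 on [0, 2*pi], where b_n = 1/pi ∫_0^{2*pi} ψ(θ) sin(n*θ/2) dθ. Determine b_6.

2/3

b_6 = 1/pi ∫_0^{2*pi} (-θ - 2) sin(3*θ) dθ.
Integrating by parts (boundary term plus one more integral), an antiderivative of (-θ - 2) sin(3*θ) is θ*cos(3*θ)/3 - sin(3*θ)/9 + 2*cos(3*θ)/3; evaluating from 0 to 2*pi: ∫_{0}^{2*pi} (-θ - 2) sin(3*θ) dθ = (2/3 + 2*pi/3) - (2/3) = 2*pi/3.
Hence b_6 = (1/pi)·(2*pi/3) = 2/3.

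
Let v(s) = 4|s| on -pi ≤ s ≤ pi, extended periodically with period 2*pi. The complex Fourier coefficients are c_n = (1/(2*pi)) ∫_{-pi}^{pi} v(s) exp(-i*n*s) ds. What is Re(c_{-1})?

Since v is real-valued, Re(c_{-1}) = (1/(2*pi)) ∫_{-pi}^{pi} v(s) cos(-s) ds = a_{1}/2.
v is even and cos(-s) is even, so the integrand is even: ∫_{-pi}^{pi} v(s) cos(-s) ds = 2∫_0^{pi} v(s) cos(-s) ds.
Integrating by parts (boundary term plus one more integral), an antiderivative of (4*s) cos(-s) is 4*s*sin(s) + 4*cos(s); evaluating from 0 to pi: ∫_{0}^{pi} (4*s) cos(-s) ds = (-4) - (4) = -8.
So ∫_{-pi}^{pi} v(s) cos(-s) ds = -16.
Hence Re(c_{-1}) = (1/(2*pi))·(-16) = -8/pi.

-8/pi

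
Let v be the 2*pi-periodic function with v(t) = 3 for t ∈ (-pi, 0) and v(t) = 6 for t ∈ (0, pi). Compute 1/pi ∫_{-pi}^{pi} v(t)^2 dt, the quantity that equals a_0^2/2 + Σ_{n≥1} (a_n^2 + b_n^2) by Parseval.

1/pi ∫_{-pi}^{pi} v(t)^2 dt = 1/pi · (45*pi) = 45.

45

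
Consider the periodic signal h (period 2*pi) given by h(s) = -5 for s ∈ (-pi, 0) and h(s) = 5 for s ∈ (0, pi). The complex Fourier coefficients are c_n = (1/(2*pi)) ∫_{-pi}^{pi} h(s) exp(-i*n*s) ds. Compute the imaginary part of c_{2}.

Since h is real-valued, Im(c_{2}) = -(1/(2*pi)) ∫_{-pi}^{pi} h(s) sin(2*s) ds = -b_{2}/2.
h is odd and sin(2*s) is odd, so the integrand is even: ∫_{-pi}^{pi} h(s) sin(2*s) ds = 2∫_0^{pi} h(s) sin(2*s) ds.
Directly, an antiderivative of (5) sin(2*s) is -5*cos(2*s)/2; evaluating from 0 to pi: ∫_{0}^{pi} (5) sin(2*s) ds = (-5/2) - (-5/2) = 0.
So ∫_{-pi}^{pi} h(s) sin(2*s) ds = 0.
Hence Im(c_{2}) = (-1/(2*pi))·(0) = 0.

0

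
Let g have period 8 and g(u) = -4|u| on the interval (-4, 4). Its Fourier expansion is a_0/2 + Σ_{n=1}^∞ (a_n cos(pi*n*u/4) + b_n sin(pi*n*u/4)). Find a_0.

a_0 = 1/4 ∫_{-4}^{4} g(u) du = 1/4 · (-64) = -16.

-16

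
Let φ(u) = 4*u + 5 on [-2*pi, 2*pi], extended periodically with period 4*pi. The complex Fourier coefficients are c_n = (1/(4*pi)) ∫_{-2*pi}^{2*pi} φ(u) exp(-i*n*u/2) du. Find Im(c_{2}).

Since φ is real-valued, Im(c_{2}) = -(1/(4*pi)) ∫_{-2*pi}^{2*pi} φ(u) sin(u) du = -b_{2}/2.
Integrating by parts (boundary term plus one more integral), an antiderivative of (4*u + 5) sin(u) is -4*u*cos(u) + 4*sin(u) - 5*cos(u); evaluating from -2*pi to 2*pi: ∫_{-2*pi}^{2*pi} (4*u + 5) sin(u) du = (-8*pi - 5) - (-5 + 8*pi) = -16*pi.
Hence Im(c_{2}) = (-1/(4*pi))·(-16*pi) = 4.

4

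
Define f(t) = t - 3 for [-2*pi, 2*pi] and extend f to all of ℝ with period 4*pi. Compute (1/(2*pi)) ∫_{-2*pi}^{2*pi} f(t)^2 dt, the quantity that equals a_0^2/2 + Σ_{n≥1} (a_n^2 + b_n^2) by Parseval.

(1/(2*pi)) ∫_{-2*pi}^{2*pi} f(t)^2 dt = (1/(2*pi)) · (36*pi + 16*pi**3/3) = 18 + 8*pi**2/3.

18 + 8*pi**2/3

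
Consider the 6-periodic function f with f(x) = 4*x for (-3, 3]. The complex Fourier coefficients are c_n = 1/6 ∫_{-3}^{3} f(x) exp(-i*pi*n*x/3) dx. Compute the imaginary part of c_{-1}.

Since f is real-valued, Im(c_{-1}) = -1/6 ∫_{-3}^{3} f(x) sin(-pi*x/3) dx = b_{1}/2.
f is odd and sin(-pi*x/3) is odd, so the integrand is even: ∫_{-3}^{3} f(x) sin(-pi*x/3) dx = 2∫_0^{3} f(x) sin(-pi*x/3) dx.
Integrating by parts (boundary term plus one more integral), an antiderivative of (4*x) sin(-pi*x/3) is 12*x*cos(pi*x/3)/pi - 36*sin(pi*x/3)/pi**2; evaluating from 0 to 3: ∫_{0}^{3} (4*x) sin(-pi*x/3) dx = (-36/pi) - (0) = -36/pi.
So ∫_{-3}^{3} f(x) sin(-pi*x/3) dx = -72/pi.
Hence Im(c_{-1}) = (-1/6)·(-72/pi) = 12/pi.

12/pi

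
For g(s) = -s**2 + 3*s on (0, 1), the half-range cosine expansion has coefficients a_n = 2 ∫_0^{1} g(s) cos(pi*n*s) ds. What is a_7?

-8/(49*pi**2)

a_7 = 2 ∫_0^{1} (-s**2 + 3*s) cos(7*pi*s) ds.
Integrating by parts twice (tabular method), an antiderivative of (-s**2 + 3*s) cos(7*pi*s) is -s**2*sin(7*pi*s)/(7*pi) + 3*s*sin(7*pi*s)/(7*pi) - 2*s*cos(7*pi*s)/(49*pi**2) + 2*sin(7*pi*s)/(343*pi**3) + 3*cos(7*pi*s)/(49*pi**2); evaluating from 0 to 1: ∫_{0}^{1} (-s**2 + 3*s) cos(7*pi*s) ds = (-1/(49*pi**2)) - (3/(49*pi**2)) = -4/(49*pi**2).
Hence a_7 = 2·(-4/(49*pi**2)) = -8/(49*pi**2).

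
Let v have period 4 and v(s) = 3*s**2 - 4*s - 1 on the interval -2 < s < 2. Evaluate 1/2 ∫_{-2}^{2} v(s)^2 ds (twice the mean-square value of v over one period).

1/2 ∫_{-2}^{2} v(s)^2 ds = 1/2 · (2588/15) = 1294/15.

1294/15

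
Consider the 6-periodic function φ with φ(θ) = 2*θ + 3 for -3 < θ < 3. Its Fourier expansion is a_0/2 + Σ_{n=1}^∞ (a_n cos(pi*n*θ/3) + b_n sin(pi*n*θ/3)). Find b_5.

b_5 = 1/3 ∫_{-3}^{3} φ(θ) sin(5*pi*θ/3) dθ.
Integrating by parts (boundary term plus one more integral), an antiderivative of (2*θ + 3) sin(5*pi*θ/3) is -6*θ*cos(5*pi*θ/3)/(5*pi) + 18*sin(5*pi*θ/3)/(25*pi**2) - 9*cos(5*pi*θ/3)/(5*pi); evaluating from -3 to 3: ∫_{-3}^{3} (2*θ + 3) sin(5*pi*θ/3) dθ = (27/(5*pi)) - (-9/(5*pi)) = 36/(5*pi).
Hence b_5 = (1/3)·(36/(5*pi)) = 12/(5*pi).

12/(5*pi)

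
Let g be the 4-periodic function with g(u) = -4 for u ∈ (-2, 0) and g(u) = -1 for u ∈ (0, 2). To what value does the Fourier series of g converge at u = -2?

-5/2

At u = -2 the one-sided limits are g(-2^-) = -1 and g(-2^+) = -4.
By Dirichlet's theorem the series converges to their average, [(-1) + (-4)]/2 = -5/2.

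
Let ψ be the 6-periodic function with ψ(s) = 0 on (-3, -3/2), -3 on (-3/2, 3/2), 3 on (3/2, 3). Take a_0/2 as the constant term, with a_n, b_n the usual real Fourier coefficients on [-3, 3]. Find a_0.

a_0 = 1/3 ∫_{-3}^{3} ψ(s) ds = 1/3 · (-9/2) = -3/2.

-3/2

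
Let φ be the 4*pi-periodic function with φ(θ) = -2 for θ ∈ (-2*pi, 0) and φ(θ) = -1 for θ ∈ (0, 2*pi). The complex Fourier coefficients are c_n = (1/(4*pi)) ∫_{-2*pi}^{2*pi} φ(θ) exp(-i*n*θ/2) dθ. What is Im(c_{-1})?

Since φ is real-valued, Im(c_{-1}) = -(1/(4*pi)) ∫_{-2*pi}^{2*pi} φ(θ) sin(-θ/2) dθ = b_{1}/2.
Split the integral at the breakpoints.
Directly, an antiderivative of (-2) sin(-θ/2) is -4*cos(θ/2); evaluating from -2*pi to 0: ∫_{-2*pi}^{0} (-2) sin(-θ/2) dθ = (-4) - (4) = -8.
Directly, an antiderivative of (-1) sin(-θ/2) is -2*cos(θ/2); evaluating from 0 to 2*pi: ∫_{0}^{2*pi} (-1) sin(-θ/2) dθ = (2) - (-2) = 4.
So ∫_{-2*pi}^{2*pi} φ(θ) sin(-θ/2) dθ = -4.
Hence Im(c_{-1}) = (-1/(4*pi))·(-4) = 1/pi.

1/pi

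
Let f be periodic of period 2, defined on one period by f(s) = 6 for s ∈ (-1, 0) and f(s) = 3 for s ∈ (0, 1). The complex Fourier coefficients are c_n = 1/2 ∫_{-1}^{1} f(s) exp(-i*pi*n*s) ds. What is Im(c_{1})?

Since f is real-valued, Im(c_{1}) = -1/2 ∫_{-1}^{1} f(s) sin(pi*s) ds = -b_{1}/2.
Split the integral at the breakpoints.
Directly, an antiderivative of (6) sin(pi*s) is -6*cos(pi*s)/pi; evaluating from -1 to 0: ∫_{-1}^{0} (6) sin(pi*s) ds = (-6/pi) - (6/pi) = -12/pi.
Directly, an antiderivative of (3) sin(pi*s) is -3*cos(pi*s)/pi; evaluating from 0 to 1: ∫_{0}^{1} (3) sin(pi*s) ds = (3/pi) - (-3/pi) = 6/pi.
So ∫_{-1}^{1} f(s) sin(pi*s) ds = -6/pi.
Hence Im(c_{1}) = (-1/2)·(-6/pi) = 3/pi.

3/pi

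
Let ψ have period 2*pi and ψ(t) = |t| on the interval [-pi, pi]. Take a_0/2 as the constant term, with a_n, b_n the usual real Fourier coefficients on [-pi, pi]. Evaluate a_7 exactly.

a_7 = 1/pi ∫_{-pi}^{pi} ψ(t) cos(7*t) dt.
ψ is even and cos(7*t) is even, so the integrand is even and a_7 = 2/pi ∫_0^{pi} ψ(t) cos(7*t) dt.
Integrating by parts (boundary term plus one more integral), an antiderivative of (t) cos(7*t) is t*sin(7*t)/7 + cos(7*t)/49; evaluating from 0 to pi: ∫_{0}^{pi} (t) cos(7*t) dt = (-1/49) - (1/49) = -2/49.
Hence a_7 = (2/pi)·(-2/49) = -4/(49*pi).

-4/(49*pi)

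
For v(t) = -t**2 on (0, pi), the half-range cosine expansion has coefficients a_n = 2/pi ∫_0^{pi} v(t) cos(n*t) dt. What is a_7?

4/49

a_7 = 2/pi ∫_0^{pi} (-t**2) cos(7*t) dt.
Integrating by parts twice (tabular method), an antiderivative of (-t**2) cos(7*t) is -t**2*sin(7*t)/7 - 2*t*cos(7*t)/49 + 2*sin(7*t)/343; evaluating from 0 to pi: ∫_{0}^{pi} (-t**2) cos(7*t) dt = (2*pi/49) - (0) = 2*pi/49.
Hence a_7 = (2/pi)·(2*pi/49) = 4/49.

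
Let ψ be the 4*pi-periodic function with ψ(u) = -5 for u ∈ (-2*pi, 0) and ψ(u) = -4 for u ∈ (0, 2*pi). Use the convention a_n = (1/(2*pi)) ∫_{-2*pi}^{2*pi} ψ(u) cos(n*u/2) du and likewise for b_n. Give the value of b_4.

b_4 = (1/(2*pi)) ∫_{-2*pi}^{2*pi} ψ(u) sin(2*u) du.
Split the integral at the breakpoints.
Directly, an antiderivative of (-5) sin(2*u) is 5*cos(2*u)/2; evaluating from -2*pi to 0: ∫_{-2*pi}^{0} (-5) sin(2*u) du = (5/2) - (5/2) = 0.
Directly, an antiderivative of (-4) sin(2*u) is 2*cos(2*u); evaluating from 0 to 2*pi: ∫_{0}^{2*pi} (-4) sin(2*u) du = (2) - (2) = 0.
Summing the pieces and multiplying by (1/(2*pi)) gives b_4 = 0.

0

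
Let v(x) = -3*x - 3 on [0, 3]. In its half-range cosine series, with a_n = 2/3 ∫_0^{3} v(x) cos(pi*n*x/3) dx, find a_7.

36/(49*pi**2)

a_7 = 2/3 ∫_0^{3} (-3*x - 3) cos(7*pi*x/3) dx.
Integrating by parts (boundary term plus one more integral), an antiderivative of (-3*x - 3) cos(7*pi*x/3) is -9*x*sin(7*pi*x/3)/(7*pi) - 9*sin(7*pi*x/3)/(7*pi) - 27*cos(7*pi*x/3)/(49*pi**2); evaluating from 0 to 3: ∫_{0}^{3} (-3*x - 3) cos(7*pi*x/3) dx = (27/(49*pi**2)) - (-27/(49*pi**2)) = 54/(49*pi**2).
Hence a_7 = (2/3)·(54/(49*pi**2)) = 36/(49*pi**2).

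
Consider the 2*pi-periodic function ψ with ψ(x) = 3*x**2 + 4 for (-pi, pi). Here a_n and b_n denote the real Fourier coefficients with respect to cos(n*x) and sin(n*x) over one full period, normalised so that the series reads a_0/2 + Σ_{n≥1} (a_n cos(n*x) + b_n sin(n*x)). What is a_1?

a_1 = 1/pi ∫_{-pi}^{pi} ψ(x) cos(x) dx.
ψ is even and cos(x) is even, so the integrand is even and a_1 = 2/pi ∫_0^{pi} ψ(x) cos(x) dx.
Integrating by parts twice (tabular method), an antiderivative of (3*x**2 + 4) cos(x) is 3*x**2*sin(x) + 6*x*cos(x) - 2*sin(x); evaluating from 0 to pi: ∫_{0}^{pi} (3*x**2 + 4) cos(x) dx = (-6*pi) - (0) = -6*pi.
Hence a_1 = (2/pi)·(-6*pi) = -12.

-12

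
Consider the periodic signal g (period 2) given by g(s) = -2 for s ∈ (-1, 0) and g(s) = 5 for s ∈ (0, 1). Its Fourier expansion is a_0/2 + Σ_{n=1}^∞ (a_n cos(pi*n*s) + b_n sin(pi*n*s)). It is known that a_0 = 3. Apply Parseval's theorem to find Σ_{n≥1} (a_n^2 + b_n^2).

49/2

Parseval: a_0^2/2 + Σ_{n≥1} (a_n^2+b_n^2) = ∫_{-1}^{1} g(s)^2 ds = 29.
Subtract a_0^2/2 = 9/2: Σ (a_n^2+b_n^2) = 49/2.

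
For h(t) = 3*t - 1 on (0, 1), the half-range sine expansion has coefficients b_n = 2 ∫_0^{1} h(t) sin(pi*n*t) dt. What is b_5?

2/(5*pi)

b_5 = 2 ∫_0^{1} (3*t - 1) sin(5*pi*t) dt.
Integrating by parts (boundary term plus one more integral), an antiderivative of (3*t - 1) sin(5*pi*t) is -3*t*cos(5*pi*t)/(5*pi) + 3*sin(5*pi*t)/(25*pi**2) + cos(5*pi*t)/(5*pi); evaluating from 0 to 1: ∫_{0}^{1} (3*t - 1) sin(5*pi*t) dt = (2/(5*pi)) - (1/(5*pi)) = 1/(5*pi).
Hence b_5 = 2·(1/(5*pi)) = 2/(5*pi).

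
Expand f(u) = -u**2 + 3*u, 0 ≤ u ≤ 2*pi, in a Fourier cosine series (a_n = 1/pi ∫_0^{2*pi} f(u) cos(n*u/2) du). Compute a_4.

-1

a_4 = 1/pi ∫_0^{2*pi} (-u**2 + 3*u) cos(2*u) du.
Integrating by parts twice (tabular method), an antiderivative of (-u**2 + 3*u) cos(2*u) is -u**2*sin(2*u)/2 + 3*u*sin(2*u)/2 - u*cos(2*u)/2 + sin(2*u)/4 + 3*cos(2*u)/4; evaluating from 0 to 2*pi: ∫_{0}^{2*pi} (-u**2 + 3*u) cos(2*u) du = (3/4 - pi) - (3/4) = -pi.
Hence a_4 = (1/pi)·(-pi) = -1.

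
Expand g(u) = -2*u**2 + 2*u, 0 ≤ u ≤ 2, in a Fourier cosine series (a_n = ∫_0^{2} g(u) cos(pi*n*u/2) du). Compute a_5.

16/(25*pi**2)

a_5 = ∫_0^{2} (-2*u**2 + 2*u) cos(5*pi*u/2) du.
Integrating by parts twice (tabular method), an antiderivative of (-2*u**2 + 2*u) cos(5*pi*u/2) is -4*u**2*sin(5*pi*u/2)/(5*pi) + 4*u*sin(5*pi*u/2)/(5*pi) - 16*u*cos(5*pi*u/2)/(25*pi**2) + 32*sin(5*pi*u/2)/(125*pi**3) + 8*cos(5*pi*u/2)/(25*pi**2); evaluating from 0 to 2: ∫_{0}^{2} (-2*u**2 + 2*u) cos(5*pi*u/2) du = (24/(25*pi**2)) - (8/(25*pi**2)) = 16/(25*pi**2).
Hence a_5 = 16/(25*pi**2).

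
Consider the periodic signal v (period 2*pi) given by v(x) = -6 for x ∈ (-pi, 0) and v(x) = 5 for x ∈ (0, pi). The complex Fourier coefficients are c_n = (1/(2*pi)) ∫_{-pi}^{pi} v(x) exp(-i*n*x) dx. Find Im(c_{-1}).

Since v is real-valued, Im(c_{-1}) = -(1/(2*pi)) ∫_{-pi}^{pi} v(x) sin(-x) dx = b_{1}/2.
Split the integral at the breakpoints.
Directly, an antiderivative of (-6) sin(-x) is -6*cos(x); evaluating from -pi to 0: ∫_{-pi}^{0} (-6) sin(-x) dx = (-6) - (6) = -12.
Directly, an antiderivative of (5) sin(-x) is 5*cos(x); evaluating from 0 to pi: ∫_{0}^{pi} (5) sin(-x) dx = (-5) - (5) = -10.
So ∫_{-pi}^{pi} v(x) sin(-x) dx = -22.
Hence Im(c_{-1}) = (-1/(2*pi))·(-22) = 11/pi.

11/pi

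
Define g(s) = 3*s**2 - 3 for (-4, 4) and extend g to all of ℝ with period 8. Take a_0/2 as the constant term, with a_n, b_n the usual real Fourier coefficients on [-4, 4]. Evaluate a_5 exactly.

a_5 = 1/4 ∫_{-4}^{4} g(s) cos(5*pi*s/4) ds.
g is even and cos(5*pi*s/4) is even, so the integrand is even and a_5 = 1/2 ∫_0^{4} g(s) cos(5*pi*s/4) ds.
Integrating by parts twice (tabular method), an antiderivative of (3*s**2 - 3) cos(5*pi*s/4) is 12*s**2*sin(5*pi*s/4)/(5*pi) + 96*s*cos(5*pi*s/4)/(25*pi**2) - 12*sin(5*pi*s/4)/(5*pi) - 384*sin(5*pi*s/4)/(125*pi**3); evaluating from 0 to 4: ∫_{0}^{4} (3*s**2 - 3) cos(5*pi*s/4) ds = (-384/(25*pi**2)) - (0) = -384/(25*pi**2).
Hence a_5 = (1/2)·(-384/(25*pi**2)) = -192/(25*pi**2).

-192/(25*pi**2)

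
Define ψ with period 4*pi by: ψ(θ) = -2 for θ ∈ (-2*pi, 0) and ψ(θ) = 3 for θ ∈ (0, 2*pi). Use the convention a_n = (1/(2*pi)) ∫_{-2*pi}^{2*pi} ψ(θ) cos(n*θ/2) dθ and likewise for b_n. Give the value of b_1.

b_1 = (1/(2*pi)) ∫_{-2*pi}^{2*pi} ψ(θ) sin(θ/2) dθ.
Split the integral at the breakpoints.
Directly, an antiderivative of (-2) sin(θ/2) is 4*cos(θ/2); evaluating from -2*pi to 0: ∫_{-2*pi}^{0} (-2) sin(θ/2) dθ = (4) - (-4) = 8.
Directly, an antiderivative of (3) sin(θ/2) is -6*cos(θ/2); evaluating from 0 to 2*pi: ∫_{0}^{2*pi} (3) sin(θ/2) dθ = (6) - (-6) = 12.
Summing the pieces and multiplying by (1/(2*pi)) gives b_1 = 10/pi.

10/pi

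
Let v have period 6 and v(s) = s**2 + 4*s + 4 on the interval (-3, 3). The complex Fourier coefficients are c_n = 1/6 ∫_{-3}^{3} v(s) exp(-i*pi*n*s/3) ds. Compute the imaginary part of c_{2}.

Since v is real-valued, Im(c_{2}) = -1/6 ∫_{-3}^{3} v(s) sin(2*pi*s/3) ds = -b_{2}/2.
Integrating by parts twice (tabular method), an antiderivative of (s**2 + 4*s + 4) sin(2*pi*s/3) is -3*s**2*cos(2*pi*s/3)/(2*pi) + 9*s*sin(2*pi*s/3)/(2*pi**2) - 6*s*cos(2*pi*s/3)/pi + 9*sin(2*pi*s/3)/pi**2 - 6*cos(2*pi*s/3)/pi + 27*cos(2*pi*s/3)/(4*pi**3); evaluating from -3 to 3: ∫_{-3}^{3} (s**2 + 4*s + 4) sin(2*pi*s/3) ds = (3*(9 - 50*pi**2)/(4*pi**3)) - (3*(9 - 2*pi**2)/(4*pi**3)) = -36/pi.
Hence Im(c_{2}) = (-1/6)·(-36/pi) = 6/pi.

6/pi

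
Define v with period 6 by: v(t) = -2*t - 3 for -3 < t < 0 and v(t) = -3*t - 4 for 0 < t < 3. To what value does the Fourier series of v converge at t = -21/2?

t = -21/2 differs from t = 3/2 by -2 full period(s), and the series is 6-periodic.
v is continuous at t = 3/2 with value -17/2, so the series converges to -17/2 there.

-17/2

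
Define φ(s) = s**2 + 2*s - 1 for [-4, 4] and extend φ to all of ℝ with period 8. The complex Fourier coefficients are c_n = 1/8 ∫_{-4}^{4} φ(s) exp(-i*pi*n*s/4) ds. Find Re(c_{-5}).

Since φ is real-valued, Re(c_{-5}) = 1/8 ∫_{-4}^{4} φ(s) cos(-5*pi*s/4) ds = a_{5}/2.
Integrating by parts twice (tabular method), an antiderivative of (s**2 + 2*s - 1) cos(-5*pi*s/4) is 4*s**2*sin(5*pi*s/4)/(5*pi) + 8*s*sin(5*pi*s/4)/(5*pi) + 32*s*cos(5*pi*s/4)/(25*pi**2) - 4*sin(5*pi*s/4)/(5*pi) - 128*sin(5*pi*s/4)/(125*pi**3) + 32*cos(5*pi*s/4)/(25*pi**2); evaluating from -4 to 4: ∫_{-4}^{4} (s**2 + 2*s - 1) cos(-5*pi*s/4) ds = (-32/(5*pi**2)) - (96/(25*pi**2)) = -256/(25*pi**2).
Hence Re(c_{-5}) = (1/8)·(-256/(25*pi**2)) = -32/(25*pi**2).

-32/(25*pi**2)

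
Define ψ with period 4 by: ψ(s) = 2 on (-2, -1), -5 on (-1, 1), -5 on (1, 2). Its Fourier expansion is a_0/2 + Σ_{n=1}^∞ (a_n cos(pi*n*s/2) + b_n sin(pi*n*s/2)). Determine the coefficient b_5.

b_5 = 1/2 ∫_{-2}^{2} ψ(s) sin(5*pi*s/2) ds.
Split the integral at the breakpoints.
Directly, an antiderivative of (2) sin(5*pi*s/2) is -4*cos(5*pi*s/2)/(5*pi); evaluating from -2 to -1: ∫_{-2}^{-1} (2) sin(5*pi*s/2) ds = (0) - (4/(5*pi)) = -4/(5*pi).
Directly, an antiderivative of (-5) sin(5*pi*s/2) is 2*cos(5*pi*s/2)/pi; evaluating from -1 to 1: ∫_{-1}^{1} (-5) sin(5*pi*s/2) ds = (0) - (0) = 0.
Directly, an antiderivative of (-5) sin(5*pi*s/2) is 2*cos(5*pi*s/2)/pi; evaluating from 1 to 2: ∫_{1}^{2} (-5) sin(5*pi*s/2) ds = (-2/pi) - (0) = -2/pi.
Summing the pieces and multiplying by (1/2) gives b_5 = -7/(5*pi).

-7/(5*pi)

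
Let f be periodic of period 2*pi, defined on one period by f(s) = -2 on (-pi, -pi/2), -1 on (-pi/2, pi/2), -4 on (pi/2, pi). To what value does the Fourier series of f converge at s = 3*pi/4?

f is continuous at s = 3*pi/4 with value -4, so the series converges to -4 there.

-4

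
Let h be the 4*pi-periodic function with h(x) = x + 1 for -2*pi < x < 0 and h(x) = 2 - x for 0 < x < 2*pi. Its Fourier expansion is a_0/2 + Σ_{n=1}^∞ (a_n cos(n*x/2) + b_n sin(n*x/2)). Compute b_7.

2/(7*pi)

b_7 = (1/(2*pi)) ∫_{-2*pi}^{2*pi} h(x) sin(7*x/2) dx.
Split the integral at the breakpoints.
Integrating by parts (boundary term plus one more integral), an antiderivative of (x + 1) sin(7*x/2) is -2*x*cos(7*x/2)/7 + 4*sin(7*x/2)/49 - 2*cos(7*x/2)/7; evaluating from -2*pi to 0: ∫_{-2*pi}^{0} (x + 1) sin(7*x/2) dx = (-2/7) - (2/7 - 4*pi/7) = -4/7 + 4*pi/7.
Integrating by parts (boundary term plus one more integral), an antiderivative of (2 - x) sin(7*x/2) is 2*x*cos(7*x/2)/7 - 4*sin(7*x/2)/49 - 4*cos(7*x/2)/7; evaluating from 0 to 2*pi: ∫_{0}^{2*pi} (2 - x) sin(7*x/2) dx = (4/7 - 4*pi/7) - (-4/7) = 8/7 - 4*pi/7.
Summing the pieces and multiplying by (1/(2*pi)) gives b_7 = 2/(7*pi).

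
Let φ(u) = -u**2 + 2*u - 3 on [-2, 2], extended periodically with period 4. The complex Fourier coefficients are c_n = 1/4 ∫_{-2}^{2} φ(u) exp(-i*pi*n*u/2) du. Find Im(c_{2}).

Since φ is real-valued, Im(c_{2}) = -1/4 ∫_{-2}^{2} φ(u) sin(pi*u) du = -b_{2}/2.
Integrating by parts twice (tabular method), an antiderivative of (-u**2 + 2*u - 3) sin(pi*u) is u**2*cos(pi*u)/pi - 2*u*sin(pi*u)/pi**2 - 2*u*cos(pi*u)/pi + 2*sin(pi*u)/pi**2 - 2*cos(pi*u)/pi**3 + 3*cos(pi*u)/pi; evaluating from -2 to 2: ∫_{-2}^{2} (-u**2 + 2*u - 3) sin(pi*u) du = (-2/pi**3 + 3/pi) - (-2/pi**3 + 11/pi) = -8/pi.
Hence Im(c_{2}) = (-1/4)·(-8/pi) = 2/pi.

2/pi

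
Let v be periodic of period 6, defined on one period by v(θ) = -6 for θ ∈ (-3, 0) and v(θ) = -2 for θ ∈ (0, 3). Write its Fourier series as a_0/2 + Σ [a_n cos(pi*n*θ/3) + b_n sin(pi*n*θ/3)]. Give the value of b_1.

8/pi

b_1 = 1/3 ∫_{-3}^{3} v(θ) sin(pi*θ/3) dθ.
Split the integral at the breakpoints.
Directly, an antiderivative of (-6) sin(pi*θ/3) is 18*cos(pi*θ/3)/pi; evaluating from -3 to 0: ∫_{-3}^{0} (-6) sin(pi*θ/3) dθ = (18/pi) - (-18/pi) = 36/pi.
Directly, an antiderivative of (-2) sin(pi*θ/3) is 6*cos(pi*θ/3)/pi; evaluating from 0 to 3: ∫_{0}^{3} (-2) sin(pi*θ/3) dθ = (-6/pi) - (6/pi) = -12/pi.
Summing the pieces and multiplying by (1/3) gives b_1 = 8/pi.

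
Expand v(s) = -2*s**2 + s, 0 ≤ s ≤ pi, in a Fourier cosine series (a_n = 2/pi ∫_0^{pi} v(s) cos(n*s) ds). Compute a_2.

a_2 = 2/pi ∫_0^{pi} (-2*s**2 + s) cos(2*s) ds.
Integrating by parts twice (tabular method), an antiderivative of (-2*s**2 + s) cos(2*s) is -s**2*sin(2*s) + s*sin(2*s)/2 - s*cos(2*s) + sin(2*s)/2 + cos(2*s)/4; evaluating from 0 to pi: ∫_{0}^{pi} (-2*s**2 + s) cos(2*s) ds = (1/4 - pi) - (1/4) = -pi.
Hence a_2 = (2/pi)·(-pi) = -2.

-2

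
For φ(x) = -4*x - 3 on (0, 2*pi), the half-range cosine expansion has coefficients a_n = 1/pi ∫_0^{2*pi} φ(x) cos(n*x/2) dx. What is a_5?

32/(25*pi)

a_5 = 1/pi ∫_0^{2*pi} (-4*x - 3) cos(5*x/2) dx.
Integrating by parts (boundary term plus one more integral), an antiderivative of (-4*x - 3) cos(5*x/2) is -8*x*sin(5*x/2)/5 - 6*sin(5*x/2)/5 - 16*cos(5*x/2)/25; evaluating from 0 to 2*pi: ∫_{0}^{2*pi} (-4*x - 3) cos(5*x/2) dx = (16/25) - (-16/25) = 32/25.
Hence a_5 = (1/pi)·(32/25) = 32/(25*pi).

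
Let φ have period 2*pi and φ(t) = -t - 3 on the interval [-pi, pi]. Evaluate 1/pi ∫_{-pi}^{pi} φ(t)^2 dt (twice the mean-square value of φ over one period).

2*pi**2/3 + 18

1/pi ∫_{-pi}^{pi} φ(t)^2 dt = 1/pi · (2*pi*(pi**2 + 27)/3) = 2*pi**2/3 + 18.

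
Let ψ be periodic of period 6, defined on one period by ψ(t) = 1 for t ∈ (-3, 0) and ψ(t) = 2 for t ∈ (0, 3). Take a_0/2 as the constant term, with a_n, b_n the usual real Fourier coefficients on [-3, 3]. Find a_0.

a_0 = 1/3 ∫_{-3}^{3} ψ(t) dt = 1/3 · (9) = 3.

3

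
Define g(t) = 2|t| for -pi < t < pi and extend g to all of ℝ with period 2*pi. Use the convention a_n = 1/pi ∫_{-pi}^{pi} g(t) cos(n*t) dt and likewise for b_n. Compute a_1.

-8/pi

a_1 = 1/pi ∫_{-pi}^{pi} g(t) cos(t) dt.
g is even and cos(t) is even, so the integrand is even and a_1 = 2/pi ∫_0^{pi} g(t) cos(t) dt.
Integrating by parts (boundary term plus one more integral), an antiderivative of (2*t) cos(t) is 2*t*sin(t) + 2*cos(t); evaluating from 0 to pi: ∫_{0}^{pi} (2*t) cos(t) dt = (-2) - (2) = -4.
Hence a_1 = (2/pi)·(-4) = -8/pi.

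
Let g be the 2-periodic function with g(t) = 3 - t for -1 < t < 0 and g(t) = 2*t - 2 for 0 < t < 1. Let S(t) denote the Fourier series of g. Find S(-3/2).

-1

t = -3/2 differs from t = 1/2 by -1 full period(s), and the series is 2-periodic.
g is continuous at t = 1/2 with value -1, so the series converges to -1 there.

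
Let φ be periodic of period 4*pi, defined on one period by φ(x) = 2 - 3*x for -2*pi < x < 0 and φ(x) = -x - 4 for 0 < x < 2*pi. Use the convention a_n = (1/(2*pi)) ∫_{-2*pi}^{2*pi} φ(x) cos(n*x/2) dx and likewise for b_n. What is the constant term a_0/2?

a_0 = (1/(2*pi)) ∫_{-2*pi}^{2*pi} φ(x) dx = (1/(2*pi)) · (4*pi*(-1 + pi)) = -2 + 2*pi.
So the constant term a_0/2 = -1 + pi.

-1 + pi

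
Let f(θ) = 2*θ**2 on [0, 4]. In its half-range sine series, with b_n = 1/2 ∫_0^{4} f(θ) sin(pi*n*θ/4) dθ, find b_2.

b_2 = 1/2 ∫_0^{4} (2*θ**2) sin(pi*θ/2) dθ.
Integrating by parts twice (tabular method), an antiderivative of (2*θ**2) sin(pi*θ/2) is -4*θ**2*cos(pi*θ/2)/pi + 16*θ*sin(pi*θ/2)/pi**2 + 32*cos(pi*θ/2)/pi**3; evaluating from 0 to 4: ∫_{0}^{4} (2*θ**2) sin(pi*θ/2) dθ = (-64/pi + 32/pi**3) - (32/pi**3) = -64/pi.
Hence b_2 = (1/2)·(-64/pi) = -32/pi.

-32/pi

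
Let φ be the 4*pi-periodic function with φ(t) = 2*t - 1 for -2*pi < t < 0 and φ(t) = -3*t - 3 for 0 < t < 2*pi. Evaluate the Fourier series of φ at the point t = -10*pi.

-5*pi - 2

t = -10*pi differs from t = -2*pi by -2 full period(s), and the series is 4*pi-periodic.
At t = -2*pi the one-sided limits are φ(-2*pi^-) = -6*pi - 3 and φ(-2*pi^+) = -4*pi - 1.
By Dirichlet's theorem the series converges to their average, [(-6*pi - 3) + (-4*pi - 1)]/2 = -5*pi - 2.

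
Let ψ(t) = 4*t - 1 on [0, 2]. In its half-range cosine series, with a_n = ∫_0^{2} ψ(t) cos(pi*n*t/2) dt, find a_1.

-32/pi**2

a_1 = ∫_0^{2} (4*t - 1) cos(pi*t/2) dt.
Integrating by parts (boundary term plus one more integral), an antiderivative of (4*t - 1) cos(pi*t/2) is 8*t*sin(pi*t/2)/pi - 2*sin(pi*t/2)/pi + 16*cos(pi*t/2)/pi**2; evaluating from 0 to 2: ∫_{0}^{2} (4*t - 1) cos(pi*t/2) dt = (-16/pi**2) - (16/pi**2) = -32/pi**2.
Hence a_1 = -32/pi**2.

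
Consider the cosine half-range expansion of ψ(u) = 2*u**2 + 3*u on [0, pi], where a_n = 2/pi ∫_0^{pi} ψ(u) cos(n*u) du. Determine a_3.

a_3 = 2/pi ∫_0^{pi} (2*u**2 + 3*u) cos(3*u) du.
Integrating by parts twice (tabular method), an antiderivative of (2*u**2 + 3*u) cos(3*u) is 2*u**2*sin(3*u)/3 + u*sin(3*u) + 4*u*cos(3*u)/9 - 4*sin(3*u)/27 + cos(3*u)/3; evaluating from 0 to pi: ∫_{0}^{pi} (2*u**2 + 3*u) cos(3*u) du = (-4*pi/9 - 1/3) - (1/3) = -4*pi/9 - 2/3.
Hence a_3 = (2/pi)·(-4*pi/9 - 2/3) = 4*(-2*pi - 3)/(9*pi).

4*(-2*pi - 3)/(9*pi)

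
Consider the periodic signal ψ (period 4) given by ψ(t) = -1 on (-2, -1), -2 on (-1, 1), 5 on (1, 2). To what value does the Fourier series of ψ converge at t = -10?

t = -10 differs from t = -2 by -2 full period(s), and the series is 4-periodic.
At t = -2 the one-sided limits are ψ(-2^-) = 5 and ψ(-2^+) = -1.
By Dirichlet's theorem the series converges to their average, [(5) + (-1)]/2 = 2.

2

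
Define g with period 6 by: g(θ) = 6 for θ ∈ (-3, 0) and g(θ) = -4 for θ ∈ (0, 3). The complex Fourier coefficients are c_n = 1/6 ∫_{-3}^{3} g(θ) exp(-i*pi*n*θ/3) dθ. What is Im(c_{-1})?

Since g is real-valued, Im(c_{-1}) = -1/6 ∫_{-3}^{3} g(θ) sin(-pi*θ/3) dθ = b_{1}/2.
Split the integral at the breakpoints.
Directly, an antiderivative of (6) sin(-pi*θ/3) is 18*cos(pi*θ/3)/pi; evaluating from -3 to 0: ∫_{-3}^{0} (6) sin(-pi*θ/3) dθ = (18/pi) - (-18/pi) = 36/pi.
Directly, an antiderivative of (-4) sin(-pi*θ/3) is -12*cos(pi*θ/3)/pi; evaluating from 0 to 3: ∫_{0}^{3} (-4) sin(-pi*θ/3) dθ = (12/pi) - (-12/pi) = 24/pi.
So ∫_{-3}^{3} g(θ) sin(-pi*θ/3) dθ = 60/pi.
Hence Im(c_{-1}) = (-1/6)·(60/pi) = -10/pi.

-10/pi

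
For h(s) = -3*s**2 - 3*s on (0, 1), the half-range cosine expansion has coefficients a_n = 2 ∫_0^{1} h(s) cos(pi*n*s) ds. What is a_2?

-3/pi**2

a_2 = 2 ∫_0^{1} (-3*s**2 - 3*s) cos(2*pi*s) ds.
Integrating by parts twice (tabular method), an antiderivative of (-3*s**2 - 3*s) cos(2*pi*s) is -3*s**2*sin(2*pi*s)/(2*pi) - 3*s*sin(2*pi*s)/(2*pi) - 3*s*cos(2*pi*s)/(2*pi**2) + 3*sin(2*pi*s)/(4*pi**3) - 3*cos(2*pi*s)/(4*pi**2); evaluating from 0 to 1: ∫_{0}^{1} (-3*s**2 - 3*s) cos(2*pi*s) ds = (-9/(4*pi**2)) - (-3/(4*pi**2)) = -3/(2*pi**2).
Hence a_2 = 2·(-3/(2*pi**2)) = -3/pi**2.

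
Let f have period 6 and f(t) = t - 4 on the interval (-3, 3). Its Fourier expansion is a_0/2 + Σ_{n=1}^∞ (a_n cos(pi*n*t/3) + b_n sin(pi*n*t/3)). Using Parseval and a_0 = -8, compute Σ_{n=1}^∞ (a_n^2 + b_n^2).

Parseval: a_0^2/2 + Σ_{n≥1} (a_n^2+b_n^2) = 1/3 ∫_{-3}^{3} f(t)^2 dt = 38.
Subtract a_0^2/2 = 32: Σ (a_n^2+b_n^2) = 6.

6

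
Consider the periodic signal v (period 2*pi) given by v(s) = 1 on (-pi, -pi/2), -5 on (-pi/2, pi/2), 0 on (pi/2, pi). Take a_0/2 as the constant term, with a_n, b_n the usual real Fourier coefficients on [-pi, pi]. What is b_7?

b_7 = 1/pi ∫_{-pi}^{pi} v(s) sin(7*s) ds.
Split the integral at the breakpoints.
Directly, an antiderivative of (1) sin(7*s) is -cos(7*s)/7; evaluating from -pi to -pi/2: ∫_{-pi}^{-pi/2} (1) sin(7*s) ds = (0) - (1/7) = -1/7.
Directly, an antiderivative of (-5) sin(7*s) is 5*cos(7*s)/7; evaluating from -pi/2 to pi/2: ∫_{-pi/2}^{pi/2} (-5) sin(7*s) ds = (0) - (0) = 0.
∫_{pi/2}^{pi} (0) sin(7*s) ds = 0.
Summing the pieces and multiplying by (1/pi) gives b_7 = -1/(7*pi).

-1/(7*pi)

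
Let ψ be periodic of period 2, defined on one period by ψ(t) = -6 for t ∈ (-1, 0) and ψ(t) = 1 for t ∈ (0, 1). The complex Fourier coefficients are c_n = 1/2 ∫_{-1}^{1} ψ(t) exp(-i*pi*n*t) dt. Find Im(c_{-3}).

7/(3*pi)

Since ψ is real-valued, Im(c_{-3}) = -1/2 ∫_{-1}^{1} ψ(t) sin(-3*pi*t) dt = b_{3}/2.
Split the integral at the breakpoints.
Directly, an antiderivative of (-6) sin(-3*pi*t) is -2*cos(3*pi*t)/pi; evaluating from -1 to 0: ∫_{-1}^{0} (-6) sin(-3*pi*t) dt = (-2/pi) - (2/pi) = -4/pi.
Directly, an antiderivative of (1) sin(-3*pi*t) is cos(3*pi*t)/(3*pi); evaluating from 0 to 1: ∫_{0}^{1} (1) sin(-3*pi*t) dt = (-1/(3*pi)) - (1/(3*pi)) = -2/(3*pi).
So ∫_{-1}^{1} ψ(t) sin(-3*pi*t) dt = -14/(3*pi).
Hence Im(c_{-3}) = (-1/2)·(-14/(3*pi)) = 7/(3*pi).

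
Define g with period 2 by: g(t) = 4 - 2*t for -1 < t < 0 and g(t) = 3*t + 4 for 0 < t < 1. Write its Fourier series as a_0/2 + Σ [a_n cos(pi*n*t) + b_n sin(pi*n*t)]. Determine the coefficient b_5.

1/(5*pi)

b_5 = ∫_{-1}^{1} g(t) sin(5*pi*t) dt.
Split the integral at the breakpoints.
Integrating by parts (boundary term plus one more integral), an antiderivative of (4 - 2*t) sin(5*pi*t) is 2*t*cos(5*pi*t)/(5*pi) - 2*sin(5*pi*t)/(25*pi**2) - 4*cos(5*pi*t)/(5*pi); evaluating from -1 to 0: ∫_{-1}^{0} (4 - 2*t) sin(5*pi*t) dt = (-4/(5*pi)) - (6/(5*pi)) = -2/pi.
Integrating by parts (boundary term plus one more integral), an antiderivative of (3*t + 4) sin(5*pi*t) is -3*t*cos(5*pi*t)/(5*pi) + 3*sin(5*pi*t)/(25*pi**2) - 4*cos(5*pi*t)/(5*pi); evaluating from 0 to 1: ∫_{0}^{1} (3*t + 4) sin(5*pi*t) dt = (7/(5*pi)) - (-4/(5*pi)) = 11/(5*pi).
Summing the pieces gives b_5 = 1/(5*pi).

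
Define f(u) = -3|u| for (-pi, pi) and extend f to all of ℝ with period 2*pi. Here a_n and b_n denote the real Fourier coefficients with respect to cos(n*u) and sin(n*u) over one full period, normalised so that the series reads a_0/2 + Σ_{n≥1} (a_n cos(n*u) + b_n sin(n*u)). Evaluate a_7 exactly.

12/(49*pi)

a_7 = 1/pi ∫_{-pi}^{pi} f(u) cos(7*u) du.
f is even and cos(7*u) is even, so the integrand is even and a_7 = 2/pi ∫_0^{pi} f(u) cos(7*u) du.
Integrating by parts (boundary term plus one more integral), an antiderivative of (-3*u) cos(7*u) is -3*u*sin(7*u)/7 - 3*cos(7*u)/49; evaluating from 0 to pi: ∫_{0}^{pi} (-3*u) cos(7*u) du = (3/49) - (-3/49) = 6/49.
Hence a_7 = (2/pi)·(6/49) = 12/(49*pi).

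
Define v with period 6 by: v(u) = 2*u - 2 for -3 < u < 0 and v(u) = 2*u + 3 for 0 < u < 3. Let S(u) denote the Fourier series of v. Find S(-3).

u = -3 differs from u = 3 by -1 full period(s), and the series is 6-periodic.
At u = 3 the one-sided limits are v(3^-) = 9 and v(3^+) = -8.
By Dirichlet's theorem the series converges to their average, [(9) + (-8)]/2 = 1/2.

1/2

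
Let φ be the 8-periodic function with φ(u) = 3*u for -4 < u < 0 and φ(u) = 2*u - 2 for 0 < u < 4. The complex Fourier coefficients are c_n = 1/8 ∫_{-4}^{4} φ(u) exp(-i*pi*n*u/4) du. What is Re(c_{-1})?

4/pi**2

Since φ is real-valued, Re(c_{-1}) = 1/8 ∫_{-4}^{4} φ(u) cos(-pi*u/4) du = a_{1}/2.
Split the integral at the breakpoints.
Integrating by parts (boundary term plus one more integral), an antiderivative of (3*u) cos(-pi*u/4) is 12*u*sin(pi*u/4)/pi + 48*cos(pi*u/4)/pi**2; evaluating from -4 to 0: ∫_{-4}^{0} (3*u) cos(-pi*u/4) du = (48/pi**2) - (-48/pi**2) = 96/pi**2.
Integrating by parts (boundary term plus one more integral), an antiderivative of (2*u - 2) cos(-pi*u/4) is 8*u*sin(pi*u/4)/pi - 8*sin(pi*u/4)/pi + 32*cos(pi*u/4)/pi**2; evaluating from 0 to 4: ∫_{0}^{4} (2*u - 2) cos(-pi*u/4) du = (-32/pi**2) - (32/pi**2) = -64/pi**2.
So ∫_{-4}^{4} φ(u) cos(-pi*u/4) du = 32/pi**2.
Hence Re(c_{-1}) = (1/8)·(32/pi**2) = 4/pi**2.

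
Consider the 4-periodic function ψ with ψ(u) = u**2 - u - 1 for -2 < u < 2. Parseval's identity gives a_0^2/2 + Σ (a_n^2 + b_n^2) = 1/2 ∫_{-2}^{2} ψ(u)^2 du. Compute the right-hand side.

1/2 ∫_{-2}^{2} ψ(u)^2 du = 1/2 · (172/15) = 86/15.

86/15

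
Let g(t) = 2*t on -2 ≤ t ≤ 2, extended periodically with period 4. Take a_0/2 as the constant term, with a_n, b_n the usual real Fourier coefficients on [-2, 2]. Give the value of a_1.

0

a_1 = 1/2 ∫_{-2}^{2} g(t) cos(pi*t/2) dt.
g is odd and cos(pi*t/2) is even, so the integrand is odd over a symmetric interval and the integral vanishes.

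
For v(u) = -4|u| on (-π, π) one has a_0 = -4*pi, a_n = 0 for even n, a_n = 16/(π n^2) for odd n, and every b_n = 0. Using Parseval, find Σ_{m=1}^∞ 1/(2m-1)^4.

Parseval: a_0^2/2 + Σ a_n^2 = (1/π) ∫_{-π}^{π} v(u)^2 du = 32*pi**2/3.
Subtract a_0^2/2 = 8*pi**2: Σ a_n^2 = 8*pi**2/3.
Only odd n contribute, with a_n^2 = 256/(π^2 n^4), so Σ_{m≥1} 1/(2m-1)^4 = π^2·(8*pi**2/3)/256 = pi**4/96.

pi**4/96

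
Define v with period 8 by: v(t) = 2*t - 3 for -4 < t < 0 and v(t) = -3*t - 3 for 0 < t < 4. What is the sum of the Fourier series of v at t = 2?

-9

v is continuous at t = 2 with value -9, so the series converges to -9 there.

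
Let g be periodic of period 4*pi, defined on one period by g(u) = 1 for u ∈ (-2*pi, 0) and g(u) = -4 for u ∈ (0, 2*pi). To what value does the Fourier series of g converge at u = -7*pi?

u = -7*pi differs from u = pi by -2 full period(s), and the series is 4*pi-periodic.
g is continuous at u = pi with value -4, so the series converges to -4 there.

-4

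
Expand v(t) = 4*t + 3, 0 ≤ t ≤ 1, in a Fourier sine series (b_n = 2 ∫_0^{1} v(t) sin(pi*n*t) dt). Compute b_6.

-4/(3*pi)

b_6 = 2 ∫_0^{1} (4*t + 3) sin(6*pi*t) dt.
Integrating by parts (boundary term plus one more integral), an antiderivative of (4*t + 3) sin(6*pi*t) is -2*t*cos(6*pi*t)/(3*pi) + sin(6*pi*t)/(9*pi**2) - cos(6*pi*t)/(2*pi); evaluating from 0 to 1: ∫_{0}^{1} (4*t + 3) sin(6*pi*t) dt = (-7/(6*pi)) - (-1/(2*pi)) = -2/(3*pi).
Hence b_6 = 2·(-2/(3*pi)) = -4/(3*pi).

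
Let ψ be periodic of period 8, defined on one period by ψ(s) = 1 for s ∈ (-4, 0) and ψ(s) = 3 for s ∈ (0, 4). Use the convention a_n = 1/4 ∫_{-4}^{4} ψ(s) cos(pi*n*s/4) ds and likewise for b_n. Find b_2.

b_2 = 1/4 ∫_{-4}^{4} ψ(s) sin(pi*s/2) ds.
Split the integral at the breakpoints.
Directly, an antiderivative of (1) sin(pi*s/2) is -2*cos(pi*s/2)/pi; evaluating from -4 to 0: ∫_{-4}^{0} (1) sin(pi*s/2) ds = (-2/pi) - (-2/pi) = 0.
Directly, an antiderivative of (3) sin(pi*s/2) is -6*cos(pi*s/2)/pi; evaluating from 0 to 4: ∫_{0}^{4} (3) sin(pi*s/2) ds = (-6/pi) - (-6/pi) = 0.
Summing the pieces and multiplying by (1/4) gives b_2 = 0.

0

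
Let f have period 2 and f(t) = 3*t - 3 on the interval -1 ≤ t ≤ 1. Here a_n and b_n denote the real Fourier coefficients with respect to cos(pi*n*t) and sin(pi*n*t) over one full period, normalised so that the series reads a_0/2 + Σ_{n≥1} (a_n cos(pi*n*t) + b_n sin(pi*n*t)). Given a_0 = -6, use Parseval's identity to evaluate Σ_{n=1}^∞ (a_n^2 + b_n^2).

6

Parseval: a_0^2/2 + Σ_{n≥1} (a_n^2+b_n^2) = ∫_{-1}^{1} f(t)^2 dt = 24.
Subtract a_0^2/2 = 18: Σ (a_n^2+b_n^2) = 6.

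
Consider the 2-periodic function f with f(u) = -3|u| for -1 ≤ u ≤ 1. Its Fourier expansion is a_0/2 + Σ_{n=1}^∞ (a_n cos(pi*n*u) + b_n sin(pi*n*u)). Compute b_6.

0

b_6 = ∫_{-1}^{1} f(u) sin(6*pi*u) du.
f is even and sin(6*pi*u) is odd, so the integrand is odd over a symmetric interval and the integral vanishes.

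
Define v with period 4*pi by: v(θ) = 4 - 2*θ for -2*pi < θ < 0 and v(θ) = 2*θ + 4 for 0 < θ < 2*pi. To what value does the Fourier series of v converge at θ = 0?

v is continuous at θ = 0 with value 4, so the series converges to 4 there.

4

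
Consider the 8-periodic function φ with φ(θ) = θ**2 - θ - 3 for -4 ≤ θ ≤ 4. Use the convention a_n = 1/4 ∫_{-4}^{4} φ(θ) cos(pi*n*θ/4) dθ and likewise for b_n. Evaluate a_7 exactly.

a_7 = 1/4 ∫_{-4}^{4} φ(θ) cos(7*pi*θ/4) dθ.
Integrating by parts twice (tabular method), an antiderivative of (θ**2 - θ - 3) cos(7*pi*θ/4) is 4*θ**2*sin(7*pi*θ/4)/(7*pi) - 4*θ*sin(7*pi*θ/4)/(7*pi) + 32*θ*cos(7*pi*θ/4)/(49*pi**2) - 12*sin(7*pi*θ/4)/(7*pi) - 128*sin(7*pi*θ/4)/(343*pi**3) - 16*cos(7*pi*θ/4)/(49*pi**2); evaluating from -4 to 4: ∫_{-4}^{4} (θ**2 - θ - 3) cos(7*pi*θ/4) dθ = (-16/(7*pi**2)) - (144/(49*pi**2)) = -256/(49*pi**2).
Hence a_7 = (1/4)·(-256/(49*pi**2)) = -64/(49*pi**2).

-64/(49*pi**2)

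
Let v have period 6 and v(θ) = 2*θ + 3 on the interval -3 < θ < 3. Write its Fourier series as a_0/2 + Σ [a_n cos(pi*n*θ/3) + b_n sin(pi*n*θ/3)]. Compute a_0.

6

a_0 = 1/3 ∫_{-3}^{3} v(θ) dθ = 1/3 · (18) = 6.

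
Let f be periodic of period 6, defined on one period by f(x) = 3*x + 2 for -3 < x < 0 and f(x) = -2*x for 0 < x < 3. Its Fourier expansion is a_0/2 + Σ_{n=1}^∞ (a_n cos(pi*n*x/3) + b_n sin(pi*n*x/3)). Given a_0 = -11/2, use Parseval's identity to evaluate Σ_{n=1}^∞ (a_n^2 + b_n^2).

Parseval: a_0^2/2 + Σ_{n≥1} (a_n^2+b_n^2) = 1/3 ∫_{-3}^{3} f(x)^2 dx = 25.
Subtract a_0^2/2 = 121/8: Σ (a_n^2+b_n^2) = 79/8.

79/8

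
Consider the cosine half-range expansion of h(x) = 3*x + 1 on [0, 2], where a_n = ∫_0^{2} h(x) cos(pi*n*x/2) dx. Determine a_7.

a_7 = ∫_0^{2} (3*x + 1) cos(7*pi*x/2) dx.
Integrating by parts (boundary term plus one more integral), an antiderivative of (3*x + 1) cos(7*pi*x/2) is 6*x*sin(7*pi*x/2)/(7*pi) + 2*sin(7*pi*x/2)/(7*pi) + 12*cos(7*pi*x/2)/(49*pi**2); evaluating from 0 to 2: ∫_{0}^{2} (3*x + 1) cos(7*pi*x/2) dx = (-12/(49*pi**2)) - (12/(49*pi**2)) = -24/(49*pi**2).
Hence a_7 = -24/(49*pi**2).

-24/(49*pi**2)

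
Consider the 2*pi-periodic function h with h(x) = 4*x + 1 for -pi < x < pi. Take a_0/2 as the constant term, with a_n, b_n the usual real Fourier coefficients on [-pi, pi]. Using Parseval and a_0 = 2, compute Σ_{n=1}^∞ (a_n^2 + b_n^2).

Parseval: a_0^2/2 + Σ_{n≥1} (a_n^2+b_n^2) = 1/pi ∫_{-pi}^{pi} h(x)^2 dx = 2 + 32*pi**2/3.
Subtract a_0^2/2 = 2: Σ (a_n^2+b_n^2) = 32*pi**2/3.

32*pi**2/3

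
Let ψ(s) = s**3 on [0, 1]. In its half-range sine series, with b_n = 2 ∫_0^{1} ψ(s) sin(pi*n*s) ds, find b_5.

b_5 = 2 ∫_0^{1} (s**3) sin(5*pi*s) ds.
Integrating by parts three times (tabular method), an antiderivative of (s**3) sin(5*pi*s) is -s**3*cos(5*pi*s)/(5*pi) + 3*s**2*sin(5*pi*s)/(25*pi**2) + 6*s*cos(5*pi*s)/(125*pi**3) - 6*sin(5*pi*s)/(625*pi**4); evaluating from 0 to 1: ∫_{0}^{1} (s**3) sin(5*pi*s) ds = ((-6 + 25*pi**2)/(125*pi**3)) - (0) = (-6 + 25*pi**2)/(125*pi**3).
Hence b_5 = 2·((-6 + 25*pi**2)/(125*pi**3)) = 2*(-6 + 25*pi**2)/(125*pi**3).

2*(-6 + 25*pi**2)/(125*pi**3)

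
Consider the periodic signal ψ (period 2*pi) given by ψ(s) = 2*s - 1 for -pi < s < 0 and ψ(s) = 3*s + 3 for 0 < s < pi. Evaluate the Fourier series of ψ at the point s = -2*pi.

1

s = -2*pi differs from s = 0 by -1 full period(s), and the series is 2*pi-periodic.
At s = 0 the one-sided limits are ψ(0^-) = -1 and ψ(0^+) = 3.
By Dirichlet's theorem the series converges to their average, [(-1) + (3)]/2 = 1.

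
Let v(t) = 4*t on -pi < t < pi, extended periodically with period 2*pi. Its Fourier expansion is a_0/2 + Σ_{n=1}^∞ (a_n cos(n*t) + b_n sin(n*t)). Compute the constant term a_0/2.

0

a_0 = 1/pi ∫_{-pi}^{pi} v(t) dt = 1/pi · (0) = 0.
So the constant term a_0/2 = 0.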